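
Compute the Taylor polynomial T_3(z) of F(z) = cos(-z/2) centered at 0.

[z^0] = 1;  [z^1] = 0;  [z^2] = -1/8;  [z^3] = 0.

1 - z^2/8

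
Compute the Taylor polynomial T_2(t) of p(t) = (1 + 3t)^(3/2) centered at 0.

27*t^2/8 + 9*t/2 + 1

p(0) = 1
p′(0) = 9/2
p′′(0) = 27/4
Dividing each by k! gives the coefficients c_0, ..., c_2.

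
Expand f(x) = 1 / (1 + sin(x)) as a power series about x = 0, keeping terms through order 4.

2*x^4/3 - 5*x^3/6 + x^2 - x + 1

Use the geometric series for the reciprocal, then substitute.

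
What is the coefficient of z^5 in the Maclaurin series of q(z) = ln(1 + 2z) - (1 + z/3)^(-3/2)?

221569/34560

Expand each term separately and add.
q(0) = -1
q′(0) = 5/2
q′′(0) = -53/12
q′′′(0) = 1187/72
q^(4)(0) = -4643/48
q^(5)(0) = 221569/288
So c_5 = q^(5)(0)/5! = 221569/34560.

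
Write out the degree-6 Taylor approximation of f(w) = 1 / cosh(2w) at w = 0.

-244*w^6/45 + 10*w^4/3 - 2*w^2 + 1

Divide the numerator series by the denominator series (power-series long division).
f(0) = 1
f′(0) = 0
f′′(0) = -4
f′′′(0) = 0
f^(4)(0) = 80
f^(5)(0) = 0
f^(6)(0) = -3904
The Taylor polynomial is Σ f^(k)(0)/k! · w^k.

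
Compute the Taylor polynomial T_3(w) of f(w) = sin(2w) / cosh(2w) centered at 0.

-16*w^3/3 + 2*w

Write the quotient as an unknown series and match coefficients against numerator = denominator · series.
f(0) = 0
f′(0) = 2
f′′(0) = 0
f′′′(0) = -32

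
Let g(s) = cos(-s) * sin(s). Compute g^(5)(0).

Take the Cauchy product of the two expansions.
From the series, [s^5] g = 2/15; multiply by 5! = 120 to get 16.

16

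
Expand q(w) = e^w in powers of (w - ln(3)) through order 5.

q(ln(3)) = 3
q′(ln(3)) = 3
q′′(ln(3)) = 3
q′′′(ln(3)) = 3
q^(4)(ln(3)) = 3
q^(5)(ln(3)) = 3
The Taylor polynomial is Σ q^(k)(ln(3))/k! · (w - ln(3))^k.

(w - ln(3))^5/40 + (w - ln(3))^4/8 + (w - ln(3))^3/2 + 3*(w - ln(3))^2/2 + 3*(w - ln(3)) + 3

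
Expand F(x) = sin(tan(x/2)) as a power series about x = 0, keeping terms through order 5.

Compose series: expand the inner function first, then feed it into the outer expansion.

-x^5/1280 + x^3/48 + x/2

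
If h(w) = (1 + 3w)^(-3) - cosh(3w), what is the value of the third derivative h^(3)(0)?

-1620

Expand each term separately and add.
The coefficient of w^3 in the expansion is -270, so h′′′(0) = 3! * (-270) = -1620.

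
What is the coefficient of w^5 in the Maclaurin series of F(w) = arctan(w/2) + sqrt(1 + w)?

Add the two expansions coefficient-wise.
F(0) = 1
F′(0) = 1
F′′(0) = -1/4
F′′′(0) = 1/8
F^(4)(0) = -15/16
F^(5)(0) = 129/32
So c_5 = F^(5)(0)/5! = 43/1280.

43/1280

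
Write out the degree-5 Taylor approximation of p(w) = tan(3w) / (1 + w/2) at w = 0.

Write out both Maclaurin series and multiply, keeping only the needed powers.
p(0) = 0
p′(0) = 3
p′′(0) = -3
p′′′(0) = 117/2
p^(4)(0) = -117
p^(5)(0) = 8361/2
The Taylor polynomial is Σ p^(k)(0)/k! · w^k.

2787*w^5/80 - 39*w^4/8 + 39*w^3/4 - 3*w^2/2 + 3*w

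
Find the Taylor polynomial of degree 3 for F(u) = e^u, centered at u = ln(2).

(u - ln(2))^3/3 + (u - ln(2))^2 + 2*(u - ln(2)) + 2

F(ln(2)) = 2
F′(ln(2)) = 2
F′′(ln(2)) = 2
F′′′(ln(2)) = 2
The Taylor polynomial is Σ F^(k)(ln(2))/k! · (u - ln(2))^k.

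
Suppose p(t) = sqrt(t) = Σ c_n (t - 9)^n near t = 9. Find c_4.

-5/279936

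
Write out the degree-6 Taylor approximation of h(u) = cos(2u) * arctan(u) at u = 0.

Expand each factor separately, then convolve coefficients.
h(0) = 0
h′(0) = 1
h′′(0) = 0
h′′′(0) = -14
h^(4)(0) = 0
h^(5)(0) = 184
h^(6)(0) = 0

23*u^5/15 - 7*u^3/3 + u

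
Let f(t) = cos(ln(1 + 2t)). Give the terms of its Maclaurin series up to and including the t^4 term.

Substitute the inner expansion into the outer series and collect powers.
[t^0] = 1;  [t^1] = 0;  [t^2] = -2;  [t^3] = 4;  [t^4] = -20/3.

-20*t^4/3 + 4*t^3 - 2*t^2 + 1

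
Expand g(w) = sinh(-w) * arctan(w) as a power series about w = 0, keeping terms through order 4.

Multiply the two series term by term and collect like powers.
g(0) = 0
g′(0) = 0
g′′(0) = -2
g′′′(0) = 0
g^(4)(0) = 4
Then c_k = g^(k)(0)/k! gives each Taylor coefficient.

w^4/6 - w^2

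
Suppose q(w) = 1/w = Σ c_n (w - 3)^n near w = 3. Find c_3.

q(3) = 1/3
q′(3) = -1/9
q′′(3) = 2/27
q′′′(3) = -2/27
Then c_k = q^(k)(3)/k! gives each Taylor coefficient.

-1/81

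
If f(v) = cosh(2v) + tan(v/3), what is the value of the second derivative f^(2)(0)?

Combine the two series term by term.
From the series, [v^2] f = 2; multiply by 2! = 2 to get 4.

4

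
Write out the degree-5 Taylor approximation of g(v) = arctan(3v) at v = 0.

243*v^5/5 - 9*v^3 + 3*v

g(0) = 0
g′(0) = 3
g′′(0) = 0
g′′′(0) = -54
g^(4)(0) = 0
g^(5)(0) = 5832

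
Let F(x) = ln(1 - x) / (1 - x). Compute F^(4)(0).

-50

Multiply the two series term by term and collect like powers.
The coefficient of x^4 in the expansion is -25/12, so F^(4)(0) = 4! * (-25/12) = -50.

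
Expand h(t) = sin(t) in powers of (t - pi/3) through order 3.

-(t - pi/3)^3/12 - sqrt(3)*(t - pi/3)^2/4 + (t - pi/3)/2 + sqrt(3)/2

Apply the Taylor formula c_k = f^(k)(a)/k!.
[(t - pi/3)^0] = sqrt(3)/2;  [(t - pi/3)^1] = 1/2;  [(t - pi/3)^2] = -sqrt(3)/4;  [(t - pi/3)^3] = -1/12.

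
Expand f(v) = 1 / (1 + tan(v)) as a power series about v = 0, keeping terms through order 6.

122*v^6/45 - 32*v^5/15 + 5*v^4/3 - 4*v^3/3 + v^2 - v + 1

Expand as Σ (-1)^k u^k with u equal to the inner function's series.
f(0) = 1
f′(0) = -1
f′′(0) = 2
f′′′(0) = -8
f^(4)(0) = 40
f^(5)(0) = -256
f^(6)(0) = 1952
The Taylor polynomial is Σ f^(k)(0)/k! · v^k.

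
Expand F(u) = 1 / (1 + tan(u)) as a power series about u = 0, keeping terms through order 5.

-32*u^5/15 + 5*u^4/3 - 4*u^3/3 + u^2 - u + 1

Write 1/(1+u) = 1 - u + u^2 - u^3 + ... and substitute the series for u.
F(0) = 1
F′(0) = -1
F′′(0) = 2
F′′′(0) = -8
F^(4)(0) = 40
F^(5)(0) = -256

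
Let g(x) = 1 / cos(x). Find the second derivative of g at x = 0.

Invert the denominator's series and multiply.
From the series, [x^2] g = 1/2; multiply by 2! = 2 to get 1.

1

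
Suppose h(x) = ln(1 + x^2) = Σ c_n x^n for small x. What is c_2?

Differentiate repeatedly and evaluate at the center.

1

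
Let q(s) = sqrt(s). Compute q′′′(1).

From the series, [(s - 1)^3] q = 1/16; multiply by 3! = 6 to get 3/8.

3/8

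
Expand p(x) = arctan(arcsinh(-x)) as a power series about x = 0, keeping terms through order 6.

-53*x^5/120 + x^3/2 - x

Plug the Maclaurin series of the inner function into that of the outer and collect terms.
p(0) = 0
p′(0) = -1
p′′(0) = 0
p′′′(0) = 3
p^(4)(0) = 0
p^(5)(0) = -53
p^(6)(0) = 0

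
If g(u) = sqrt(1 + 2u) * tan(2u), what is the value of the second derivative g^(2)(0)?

Expand each factor separately, then convolve coefficients.
From the series, [u^2] g = 2; multiply by 2! = 2 to get 4.

4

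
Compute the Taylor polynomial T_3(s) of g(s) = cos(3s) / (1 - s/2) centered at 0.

-17*s^3/8 - 17*s^2/4 + s/2 + 1

Write out both Maclaurin series and multiply, keeping only the needed powers.
[s^0] = 1;  [s^1] = 1/2;  [s^2] = -17/4;  [s^3] = -17/8.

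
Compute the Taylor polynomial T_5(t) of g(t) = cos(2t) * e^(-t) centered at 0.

Take the Cauchy product of the two expansions.
[t^0] = 1;  [t^1] = -1;  [t^2] = -3/2;  [t^3] = 11/6;  [t^4] = -7/24;  [t^5] = -41/120.

-41*t^5/120 - 7*t^4/24 + 11*t^3/6 - 3*t^2/2 - t + 1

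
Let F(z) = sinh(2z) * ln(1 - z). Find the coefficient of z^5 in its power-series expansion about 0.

-7/6

Take the Cauchy product of the two expansions.
So c_5 = F^(5)(0)/5! = -7/6.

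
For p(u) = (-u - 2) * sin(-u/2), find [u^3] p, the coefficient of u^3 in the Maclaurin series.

-1/24

Multiply each power in the prefactor through the base expansion.
p(0) = 0
p′(0) = 1
p′′(0) = 1
p′′′(0) = -1/4
So c_3 = p′′′(0)/3! = -1/24.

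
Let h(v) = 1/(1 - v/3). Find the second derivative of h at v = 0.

2/9

The coefficient of v^2 in the expansion is 1/9, so h′′(0) = 2! * (1/9) = 2/9.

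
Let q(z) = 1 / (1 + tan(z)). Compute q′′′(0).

-8

Write 1/(1+u) = 1 - u + u^2 - u^3 + ... and substitute the series for u.
The coefficient of z^3 in the expansion is -4/3, so q′′′(0) = 3! * (-4/3) = -8.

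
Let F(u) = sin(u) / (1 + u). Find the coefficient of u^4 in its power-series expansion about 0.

-5/6

Take the Cauchy product of the two expansions.
F(0) = 0
F′(0) = 1
F′′(0) = -2
F′′′(0) = 5
F^(4)(0) = -20
Dividing each by k! gives the coefficients c_0, ..., c_4.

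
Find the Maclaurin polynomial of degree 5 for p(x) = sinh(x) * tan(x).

x^4/2 + x^2

Expand each factor separately, then convolve coefficients.
p(0) = 0
p′(0) = 0
p′′(0) = 2
p′′′(0) = 0
p^(4)(0) = 12
p^(5)(0) = 0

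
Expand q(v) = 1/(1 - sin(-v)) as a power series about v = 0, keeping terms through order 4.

Plug the Maclaurin series of the inner function into that of the outer and collect terms.

2*v^4/3 - 5*v^3/6 + v^2 - v + 1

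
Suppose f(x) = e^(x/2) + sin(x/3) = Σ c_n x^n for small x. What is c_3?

19/1296

Add the two expansions coefficient-wise.
[x^0] = 1;  [x^1] = 5/6;  [x^2] = 1/8;  [x^3] = 19/1296.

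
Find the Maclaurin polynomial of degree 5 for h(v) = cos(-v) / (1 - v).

13*v^5/24 + 13*v^4/24 + v^3/2 + v^2/2 + v + 1

Multiply the numerator's expansion by the denominator's geometric series.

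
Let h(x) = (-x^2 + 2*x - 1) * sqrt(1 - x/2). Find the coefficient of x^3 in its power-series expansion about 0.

25/128

Shift and add copies of the series according to the polynomial's terms.
h(0) = -1
h′(0) = 9/4
h′′(0) = -47/16
h′′′(0) = 75/64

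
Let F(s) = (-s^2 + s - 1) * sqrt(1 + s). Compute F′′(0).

-3/4

Shift and add copies of the series according to the polynomial's terms.
From the series, [s^2] F = -3/8; multiply by 2! = 2 to get -3/4.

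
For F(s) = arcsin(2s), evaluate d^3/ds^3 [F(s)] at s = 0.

Differentiate repeatedly and evaluate at the center.
From the series, [s^3] F = 4/3; multiply by 3! = 6 to get 8.

8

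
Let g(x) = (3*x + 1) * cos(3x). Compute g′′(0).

-9

Shift and add copies of the series according to the polynomial's terms.
From the series, [x^2] g = -9/2; multiply by 2! = 2 to get -9.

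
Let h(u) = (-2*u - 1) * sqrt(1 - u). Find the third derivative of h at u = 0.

Distribute the polynomial across the series and collect like powers.
From the series, [u^3] h = 5/16; multiply by 3! = 6 to get 15/8.

15/8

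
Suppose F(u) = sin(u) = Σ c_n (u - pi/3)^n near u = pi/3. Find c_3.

-1/12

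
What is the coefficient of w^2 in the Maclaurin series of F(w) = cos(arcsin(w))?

-1/2

Substitute the inner expansion into the outer series and collect powers.
F(0) = 1
F′(0) = 0
F′′(0) = -1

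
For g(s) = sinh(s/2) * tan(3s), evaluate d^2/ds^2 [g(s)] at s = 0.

3

Write out both Maclaurin series and multiply, keeping only the needed powers.
The coefficient of s^2 in the expansion is 3/2, so g′′(0) = 2! * (3/2) = 3.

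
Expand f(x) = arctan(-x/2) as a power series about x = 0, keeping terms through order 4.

x^3/24 - x/2

f(0) = 0
f′(0) = -1/2
f′′(0) = 0
f′′′(0) = 1/4
f^(4)(0) = 0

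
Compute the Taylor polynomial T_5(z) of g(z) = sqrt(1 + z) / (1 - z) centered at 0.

Multiply the two series term by term and collect like powers.
g(0) = 1
g′(0) = 3/2
g′′(0) = 11/4
g′′′(0) = 69/8
g^(4)(0) = 537/16
g^(5)(0) = 5475/32
The Taylor polynomial is Σ g^(k)(0)/k! · z^k.

365*z^5/256 + 179*z^4/128 + 23*z^3/16 + 11*z^2/8 + 3*z/2 + 1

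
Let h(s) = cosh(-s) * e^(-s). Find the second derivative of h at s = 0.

Multiply the two series term by term and collect like powers.
The coefficient of s^2 in the expansion is 1, so h′′(0) = 2! * (1) = 2.

2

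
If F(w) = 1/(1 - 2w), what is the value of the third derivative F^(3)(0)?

From the series, [w^3] F = 8; multiply by 3! = 6 to get 48.

48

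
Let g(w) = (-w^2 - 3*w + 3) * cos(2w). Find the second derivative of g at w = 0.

-14

Multiply each power in the prefactor through the base expansion.
The coefficient of w^2 in the expansion is -7, so g′′(0) = 2! * (-7) = -14.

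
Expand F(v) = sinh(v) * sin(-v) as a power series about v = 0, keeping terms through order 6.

v^6/90 - v^2

Multiply the two series term by term and collect like powers.
F(0) = 0
F′(0) = 0
F′′(0) = -2
F′′′(0) = 0
F^(4)(0) = 0
F^(5)(0) = 0
F^(6)(0) = 8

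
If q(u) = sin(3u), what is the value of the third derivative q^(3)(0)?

-27

From the series, [u^3] q = -9/2; multiply by 3! = 6 to get -27.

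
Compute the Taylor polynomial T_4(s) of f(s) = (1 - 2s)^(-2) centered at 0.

80*s^4 + 32*s^3 + 12*s^2 + 4*s + 1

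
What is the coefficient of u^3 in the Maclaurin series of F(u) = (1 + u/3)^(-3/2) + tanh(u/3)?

-121/1296

Add the two expansions coefficient-wise.
F(0) = 1
F′(0) = -1/6
F′′(0) = 5/12
F′′′(0) = -121/216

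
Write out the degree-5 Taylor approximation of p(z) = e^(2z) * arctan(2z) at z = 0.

Take the Cauchy product of the two expansions.
[z^0] = 0;  [z^1] = 2;  [z^2] = 4;  [z^3] = 4/3;  [z^4] = -8/3;  [z^5] = 12/5.

12*z^5/5 - 8*z^4/3 + 4*z^3/3 + 4*z^2 + 2*z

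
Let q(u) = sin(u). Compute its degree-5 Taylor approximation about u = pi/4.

sqrt(2)*(u - pi/4)^5/240 + sqrt(2)*(u - pi/4)^4/48 - sqrt(2)*(u - pi/4)^3/12 - sqrt(2)*(u - pi/4)^2/4 + sqrt(2)*(u - pi/4)/2 + sqrt(2)/2

Use the known series and substitute for the argument.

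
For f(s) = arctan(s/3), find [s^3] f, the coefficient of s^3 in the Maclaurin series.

-1/81

[s^0] = 0;  [s^1] = 1/3;  [s^2] = 0;  [s^3] = -1/81.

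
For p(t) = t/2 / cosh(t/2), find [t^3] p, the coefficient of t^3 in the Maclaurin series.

Write the quotient as an unknown series and match coefficients against numerator = denominator · series.
So c_3 = p′′′(0)/3! = -1/16.

-1/16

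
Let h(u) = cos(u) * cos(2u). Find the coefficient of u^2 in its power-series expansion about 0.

-5/2

Expand each factor separately, then convolve coefficients.
h(0) = 1
h′(0) = 0
h′′(0) = -5
So c_2 = h′′(0)/2! = -5/2.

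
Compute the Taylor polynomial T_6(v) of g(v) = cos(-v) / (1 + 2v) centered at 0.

40439*v^6/720 - 337*v^5/12 + 337*v^4/24 - 7*v^3 + 7*v^2/2 - 2*v + 1

Take the Cauchy product of the two expansions.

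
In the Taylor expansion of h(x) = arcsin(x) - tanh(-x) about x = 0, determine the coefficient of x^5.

5/24

Expand each term separately and add.
[x^0] = 0;  [x^1] = 2;  [x^2] = 0;  [x^3] = -1/6;  [x^4] = 0;  [x^5] = 5/24.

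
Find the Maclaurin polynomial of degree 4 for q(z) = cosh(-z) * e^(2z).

Write out both Maclaurin series and multiply, keeping only the needed powers.
q(0) = 1
q′(0) = 2
q′′(0) = 5
q′′′(0) = 14
q^(4)(0) = 41

41*z^4/24 + 7*z^3/3 + 5*z^2/2 + 2*z + 1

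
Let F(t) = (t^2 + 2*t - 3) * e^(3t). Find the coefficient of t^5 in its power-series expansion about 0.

207/40

Shift and add copies of the series according to the polynomial's terms.
So c_5 = F^(5)(0)/5! = 207/40.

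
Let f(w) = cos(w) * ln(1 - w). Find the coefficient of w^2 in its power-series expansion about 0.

Write out both Maclaurin series and multiply, keeping only the needed powers.
f(0) = 0
f′(0) = -1
f′′(0) = -1

-1/2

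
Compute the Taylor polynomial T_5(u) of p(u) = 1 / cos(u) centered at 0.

5*u^4/24 + u^2/2 + 1

Write the quotient as an unknown series and match coefficients against numerator = denominator · series.
p(0) = 1
p′(0) = 0
p′′(0) = 1
p′′′(0) = 0
p^(4)(0) = 5
p^(5)(0) = 0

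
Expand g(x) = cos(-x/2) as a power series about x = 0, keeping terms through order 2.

1 - x^2/8

[x^0] = 1;  [x^1] = 0;  [x^2] = -1/8.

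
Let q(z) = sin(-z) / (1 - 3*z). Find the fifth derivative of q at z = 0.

Expand 1/(denominator) as a geometric series and multiply by the numerator's series.
From the series, [z^5] q = -9541/120; multiply by 5! = 120 to get -9541.

-9541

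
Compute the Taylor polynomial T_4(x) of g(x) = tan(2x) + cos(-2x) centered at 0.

Add the two expansions coefficient-wise.
g(0) = 1
g′(0) = 2
g′′(0) = -4
g′′′(0) = 16
g^(4)(0) = 16

2*x^4/3 + 8*x^3/3 - 2*x^2 + 2*x + 1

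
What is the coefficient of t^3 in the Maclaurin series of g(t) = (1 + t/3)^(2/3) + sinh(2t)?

Expand each term separately and add.
g(0) = 1
g′(0) = 20/9
g′′(0) = -2/81
g′′′(0) = 5840/729

2920/2187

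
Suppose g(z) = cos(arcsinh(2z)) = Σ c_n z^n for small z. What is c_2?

-2

Compose series: expand the inner function first, then feed it into the outer expansion.
g(0) = 1
g′(0) = 0
g′′(0) = -4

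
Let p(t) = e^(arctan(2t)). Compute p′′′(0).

-8

Let u equal the inner series; expand the outer function in u and truncate.
The coefficient of t^3 in the expansion is -4/3, so p′′′(0) = 3! * (-4/3) = -8.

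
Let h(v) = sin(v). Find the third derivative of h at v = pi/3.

-1/2

The coefficient of (v - pi/3)^3 in the expansion is -1/12, so h′′′(pi/3) = 3! * (-1/12) = -1/2.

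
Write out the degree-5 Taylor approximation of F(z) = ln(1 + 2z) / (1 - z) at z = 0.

Expand 1/(denominator) as a geometric series and multiply by the numerator's series.
F(0) = 0
F′(0) = 2
F′′(0) = 0
F′′′(0) = 16
F^(4)(0) = -32
F^(5)(0) = 608
Dividing each by k! gives the coefficients c_0, ..., c_5.

76*z^5/15 - 4*z^4/3 + 8*z^3/3 + 2*z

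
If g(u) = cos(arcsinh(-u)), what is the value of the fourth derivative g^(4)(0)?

5

Let u equal the inner series; expand the outer function in u and truncate.
From the series, [u^4] g = 5/24; multiply by 4! = 24 to get 5.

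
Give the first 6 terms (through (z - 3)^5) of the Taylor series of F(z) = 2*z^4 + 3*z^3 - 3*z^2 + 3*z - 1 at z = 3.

2*(z - 3)^4 + 27*(z - 3)^3 + 132*(z - 3)^2 + 282*(z - 3) + 224

Compute the successive derivatives at the expansion point and divide by k!.
[(z - 3)^0] = 224;  [(z - 3)^1] = 282;  [(z - 3)^2] = 132;  [(z - 3)^3] = 27;  [(z - 3)^4] = 2;  [(z - 3)^5] = 0.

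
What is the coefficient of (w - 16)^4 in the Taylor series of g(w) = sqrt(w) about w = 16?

g(16) = 4
g′(16) = 1/8
g′′(16) = -1/256
g′′′(16) = 3/8192
g^(4)(16) = -15/262144
The Taylor polynomial is Σ g^(k)(16)/k! · (w - 16)^k.

-5/2097152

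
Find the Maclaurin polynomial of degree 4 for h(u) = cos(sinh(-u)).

Let u equal the inner series; expand the outer function in u and truncate.

-u^4/8 - u^2/2 + 1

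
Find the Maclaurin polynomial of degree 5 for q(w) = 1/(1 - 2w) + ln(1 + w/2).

5121*w^5/160 + 1023*w^4/64 + 193*w^3/24 + 31*w^2/8 + 5*w/2 + 1

Add the two expansions coefficient-wise.
q(0) = 1
q′(0) = 5/2
q′′(0) = 31/4
q′′′(0) = 193/4
q^(4)(0) = 3069/8
q^(5)(0) = 15363/4
Then c_k = q^(k)(0)/k! gives each Taylor coefficient.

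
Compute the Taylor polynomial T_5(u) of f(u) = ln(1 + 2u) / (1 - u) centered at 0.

76*u^5/15 - 4*u^4/3 + 8*u^3/3 + 2*u

Expand 1/(denominator) as a geometric series and multiply by the numerator's series.
f(0) = 0
f′(0) = 2
f′′(0) = 0
f′′′(0) = 16
f^(4)(0) = -32
f^(5)(0) = 608
Dividing each by k! gives the coefficients c_0, ..., c_5.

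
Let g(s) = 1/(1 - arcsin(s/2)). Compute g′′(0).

Compose series: expand the inner function first, then feed it into the outer expansion.
The coefficient of s^2 in the expansion is 1/4, so g′′(0) = 2! * (1/4) = 1/2.

1/2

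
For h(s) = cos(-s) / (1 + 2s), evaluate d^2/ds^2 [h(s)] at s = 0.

7

Multiply the two series term by term and collect like powers.
The coefficient of s^2 in the expansion is 7/2, so h′′(0) = 2! * (7/2) = 7.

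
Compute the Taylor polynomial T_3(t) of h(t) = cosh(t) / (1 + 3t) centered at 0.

-57*t^3/2 + 19*t^2/2 - 3*t + 1

Take the Cauchy product of the two expansions.
h(0) = 1
h′(0) = -3
h′′(0) = 19
h′′′(0) = -171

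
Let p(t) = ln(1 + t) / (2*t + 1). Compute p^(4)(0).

-262

Expand 1/(denominator) as a geometric series and multiply by the numerator's series.
From the series, [t^4] p = -131/12; multiply by 4! = 24 to get -262.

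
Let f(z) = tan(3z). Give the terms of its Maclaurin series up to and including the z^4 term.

9*z^3 + 3*z

Use the known series and substitute for the argument.
[z^0] = 0;  [z^1] = 3;  [z^2] = 0;  [z^3] = 9;  [z^4] = 0.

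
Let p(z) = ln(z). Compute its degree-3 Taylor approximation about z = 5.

(z - 5)^3/375 - (z - 5)^2/50 + (z - 5)/5 + ln(5)

[(z - 5)^0] = ln(5);  [(z - 5)^1] = 1/5;  [(z - 5)^2] = -1/50;  [(z - 5)^3] = 1/375.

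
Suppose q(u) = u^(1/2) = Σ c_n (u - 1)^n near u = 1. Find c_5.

[(u - 1)^0] = 1;  [(u - 1)^1] = 1/2;  [(u - 1)^2] = -1/8;  [(u - 1)^3] = 1/16;  [(u - 1)^4] = -5/128;  [(u - 1)^5] = 7/256.
So c_5 = q^(5)(1)/5! = 7/256.

7/256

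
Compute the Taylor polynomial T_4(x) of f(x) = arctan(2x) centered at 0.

-8*x^3/3 + 2*x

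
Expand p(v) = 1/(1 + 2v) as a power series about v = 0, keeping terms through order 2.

4*v^2 - 2*v + 1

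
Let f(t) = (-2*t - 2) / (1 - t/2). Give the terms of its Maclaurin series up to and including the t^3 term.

-3*t^3/4 - 3*t^2/2 - 3*t - 2

Shift and add copies of the series according to the polynomial's terms.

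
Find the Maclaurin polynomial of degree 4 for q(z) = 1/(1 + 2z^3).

1 - 2*z^3

q(0) = 1
q′(0) = 0
q′′(0) = 0
q′′′(0) = -12
q^(4)(0) = 0
The Taylor polynomial is Σ q^(k)(0)/k! · z^k.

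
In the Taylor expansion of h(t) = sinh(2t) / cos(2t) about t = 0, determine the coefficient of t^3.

16/3

Divide the numerator series by the denominator series (power-series long division).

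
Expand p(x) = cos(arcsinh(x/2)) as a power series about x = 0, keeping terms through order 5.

Plug the Maclaurin series of the inner function into that of the outer and collect terms.

5*x^4/384 - x^2/8 + 1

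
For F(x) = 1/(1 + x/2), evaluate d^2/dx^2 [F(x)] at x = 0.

1/2

From the series, [x^2] F = 1/4; multiply by 2! = 2 to get 1/2.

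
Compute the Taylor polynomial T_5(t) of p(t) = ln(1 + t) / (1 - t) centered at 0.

47*t^5/60 + 7*t^4/12 + 5*t^3/6 + t^2/2 + t

Multiply the two series term by term and collect like powers.
p(0) = 0
p′(0) = 1
p′′(0) = 1
p′′′(0) = 5
p^(4)(0) = 14
p^(5)(0) = 94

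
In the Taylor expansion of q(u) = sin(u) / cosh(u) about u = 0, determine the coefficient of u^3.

-2/3

Divide the numerator series by the denominator series (power-series long division).
[u^0] = 0;  [u^1] = 1;  [u^2] = 0;  [u^3] = -2/3.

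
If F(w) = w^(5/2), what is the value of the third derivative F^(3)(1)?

From the series, [(w - 1)^3] F = 5/16; multiply by 3! = 6 to get 15/8.

15/8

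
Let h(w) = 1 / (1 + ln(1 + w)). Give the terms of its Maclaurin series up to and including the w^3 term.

-7*w^3/3 + 3*w^2/2 - w + 1

Expand as Σ (-1)^k u^k with u equal to the inner function's series.
h(0) = 1
h′(0) = -1
h′′(0) = 3
h′′′(0) = -14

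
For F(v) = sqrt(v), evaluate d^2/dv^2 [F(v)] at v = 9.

-1/108

The coefficient of (v - 9)^2 in the expansion is -1/216, so F′′(9) = 2! * (-1/216) = -1/108.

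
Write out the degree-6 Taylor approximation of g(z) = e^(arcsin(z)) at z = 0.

17*z^6/144 + z^5/6 + 5*z^4/24 + z^3/3 + z^2/2 + z + 1

Plug the Maclaurin series of the inner function into that of the outer and collect terms.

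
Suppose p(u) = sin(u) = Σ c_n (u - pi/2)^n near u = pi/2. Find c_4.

[(u - pi/2)^0] = 1;  [(u - pi/2)^1] = 0;  [(u - pi/2)^2] = -1/2;  [(u - pi/2)^3] = 0;  [(u - pi/2)^4] = 1/24.
So c_4 = p^(4)(pi/2)/4! = 1/24.

1/24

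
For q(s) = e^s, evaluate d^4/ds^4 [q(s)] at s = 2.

e^(2)

From the series, [(s - 2)^4] q = e^(2)/24; multiply by 4! = 24 to get e^(2).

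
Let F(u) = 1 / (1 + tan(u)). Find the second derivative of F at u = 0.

2

Expand as Σ (-1)^k u^k with u equal to the inner function's series.
The coefficient of u^2 in the expansion is 1, so F′′(0) = 2! * (1) = 2.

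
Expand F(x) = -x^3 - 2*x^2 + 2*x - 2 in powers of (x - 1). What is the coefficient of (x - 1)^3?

-1

F(1) = -3
F′(1) = -5
F′′(1) = -10
F′′′(1) = -6
So c_3 = F′′′(1)/3! = -1.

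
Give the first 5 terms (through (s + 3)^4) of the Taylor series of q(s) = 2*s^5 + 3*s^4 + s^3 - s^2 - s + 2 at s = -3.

-27*(s + 3)^4 + 145*(s + 3)^3 - 388*(s + 3)^2 + 518*(s + 3) - 274

Differentiate repeatedly and evaluate at the center.
q(-3) = -274
q′(-3) = 518
q′′(-3) = -776
q′′′(-3) = 870
q^(4)(-3) = -648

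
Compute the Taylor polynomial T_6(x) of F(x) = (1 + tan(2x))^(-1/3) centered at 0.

Compose series: expand the inner function first, then feed it into the outer expansion.
F(0) = 1
F′(0) = -2/3
F′′(0) = 16/9
F′′′(0) = -368/27
F^(4)(0) = 9088/81
F^(5)(0) = -1372*2^(49/65)*3^(7/52)*5^(97/130)*7^(53/130)/15
F^(6)(0) = 12998656/729

812416*x^6/32805 - 343*2^(49/65)*3^(7/52)*5^(97/130)*7^(53/130)*x^5/450 + 1136*x^4/243 - 184*x^3/81 + 8*x^2/9 - 2*x/3 + 1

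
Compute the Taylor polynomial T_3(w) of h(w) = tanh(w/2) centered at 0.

-w^3/24 + w/2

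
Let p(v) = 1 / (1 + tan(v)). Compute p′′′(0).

-8

Use the geometric series for the reciprocal, then substitute.
From the series, [v^3] p = -4/3; multiply by 3! = 6 to get -8.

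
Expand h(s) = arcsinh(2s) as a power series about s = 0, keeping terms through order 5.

12*s^5/5 - 4*s^3/3 + 2*s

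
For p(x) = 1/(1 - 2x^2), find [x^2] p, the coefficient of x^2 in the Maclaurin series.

2

p(0) = 1
p′(0) = 0
p′′(0) = 4
So c_2 = p′′(0)/2! = 2.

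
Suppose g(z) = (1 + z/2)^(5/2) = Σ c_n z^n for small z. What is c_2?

Apply the Taylor formula c_k = f^(k)(a)/k!.
g(0) = 1
g′(0) = 5/4
g′′(0) = 15/16

15/32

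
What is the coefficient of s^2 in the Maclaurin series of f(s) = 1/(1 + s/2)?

Use the known series and substitute for the argument.
f(0) = 1
f′(0) = -1/2
f′′(0) = 1/2
So c_2 = f′′(0)/2! = 1/4.

1/4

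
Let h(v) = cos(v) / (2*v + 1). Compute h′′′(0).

-42

Use 1/(1 - r) = Σ r^k on the denominator, then take the Cauchy product.
The coefficient of v^3 in the expansion is -7, so h′′′(0) = 3! * (-7) = -42.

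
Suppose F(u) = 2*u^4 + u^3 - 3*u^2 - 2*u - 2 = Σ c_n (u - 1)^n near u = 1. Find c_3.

[(u - 1)^0] = -4;  [(u - 1)^1] = 3;  [(u - 1)^2] = 12;  [(u - 1)^3] = 9.
So c_3 = F′′′(1)/3! = 9.

9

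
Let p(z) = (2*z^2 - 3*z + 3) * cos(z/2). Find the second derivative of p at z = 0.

13/4

Multiply each power in the prefactor through the base expansion.
From the series, [z^2] p = 13/8; multiply by 2! = 2 to get 13/4.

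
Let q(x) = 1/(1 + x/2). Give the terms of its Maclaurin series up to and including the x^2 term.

x^2/4 - x/2 + 1

Use the known series and substitute for the argument.
q(0) = 1
q′(0) = -1/2
q′′(0) = 1/2
The Taylor polynomial is Σ q^(k)(0)/k! · x^k.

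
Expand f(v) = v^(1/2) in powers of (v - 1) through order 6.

Compute the successive derivatives at the expansion point and divide by k!.
f(1) = 1
f′(1) = 1/2
f′′(1) = -1/4
f′′′(1) = 3/8
f^(4)(1) = -15/16
f^(5)(1) = 105/32
f^(6)(1) = -945/64

-21*(v - 1)^6/1024 + 7*(v - 1)^5/256 - 5*(v - 1)^4/128 + (v - 1)^3/16 - (v - 1)^2/8 + (v - 1)/2 + 1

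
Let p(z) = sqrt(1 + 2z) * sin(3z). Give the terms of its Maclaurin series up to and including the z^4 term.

-3*z^4 - 6*z^3 + 3*z^2 + 3*z

Write out both Maclaurin series and multiply, keeping only the needed powers.
p(0) = 0
p′(0) = 3
p′′(0) = 6
p′′′(0) = -36
p^(4)(0) = -72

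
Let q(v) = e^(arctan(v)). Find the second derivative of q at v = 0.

1

Plug the Maclaurin series of the inner function into that of the outer and collect terms.
From the series, [v^2] q = 1/2; multiply by 2! = 2 to get 1.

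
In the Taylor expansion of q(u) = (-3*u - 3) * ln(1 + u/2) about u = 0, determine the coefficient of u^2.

Multiply each power in the prefactor through the base expansion.
q(0) = 0
q′(0) = -3/2
q′′(0) = -9/4
Then c_k = q^(k)(0)/k! gives each Taylor coefficient.

-9/8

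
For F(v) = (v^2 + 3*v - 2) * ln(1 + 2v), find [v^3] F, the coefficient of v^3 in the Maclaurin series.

-28/3

Distribute the polynomial across the series and collect like powers.
[v^0] = 0;  [v^1] = -4;  [v^2] = 10;  [v^3] = -28/3.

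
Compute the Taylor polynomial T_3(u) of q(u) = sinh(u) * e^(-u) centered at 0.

Take the Cauchy product of the two expansions.
[u^0] = 0;  [u^1] = 1;  [u^2] = -1;  [u^3] = 2/3.

2*u^3/3 - u^2 + u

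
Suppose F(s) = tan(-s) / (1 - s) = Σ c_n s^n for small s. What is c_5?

-22/15

Multiply the two series term by term and collect like powers.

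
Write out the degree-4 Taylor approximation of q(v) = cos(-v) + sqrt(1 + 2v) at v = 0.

-7*v^4/12 + v^3/2 - v^2 + v + 2

Expand each term separately and add.
q(0) = 2
q′(0) = 1
q′′(0) = -2
q′′′(0) = 3
q^(4)(0) = -14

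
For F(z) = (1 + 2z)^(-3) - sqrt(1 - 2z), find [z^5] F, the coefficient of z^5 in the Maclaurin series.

-5369/8

Add the two expansions coefficient-wise.
[z^0] = 0;  [z^1] = -5;  [z^2] = 49/2;  [z^3] = -159/2;  [z^4] = 1925/8;  [z^5] = -5369/8.
So c_5 = F^(5)(0)/5! = -5369/8.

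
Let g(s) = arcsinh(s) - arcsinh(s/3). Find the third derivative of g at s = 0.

-26/27

Expand each term separately and add.
From the series, [s^3] g = -13/81; multiply by 3! = 6 to get -26/27.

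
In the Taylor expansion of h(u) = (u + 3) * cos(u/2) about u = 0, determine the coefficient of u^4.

1/128

Shift and add copies of the series according to the polynomial's terms.
h(0) = 3
h′(0) = 1
h′′(0) = -3/4
h′′′(0) = -3/4
h^(4)(0) = 3/16
Then c_k = h^(k)(0)/k! gives each Taylor coefficient.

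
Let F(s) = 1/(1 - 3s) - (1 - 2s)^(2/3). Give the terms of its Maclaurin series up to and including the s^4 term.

Add the two expansions coefficient-wise.
F(0) = 0
F′(0) = 13/3
F′′(0) = 170/9
F′′′(0) = 4438/27
F^(4)(0) = 158360/81
Dividing each by k! gives the coefficients c_0, ..., c_4.

19795*s^4/243 + 2219*s^3/81 + 85*s^2/9 + 13*s/3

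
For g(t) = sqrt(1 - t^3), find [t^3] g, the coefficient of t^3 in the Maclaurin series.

-1/2

Compute the successive derivatives at the expansion point and divide by k!.
g(0) = 1
g′(0) = 0
g′′(0) = 0
g′′′(0) = -3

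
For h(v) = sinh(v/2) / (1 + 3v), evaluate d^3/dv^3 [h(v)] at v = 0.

Expand each factor separately, then convolve coefficients.
The coefficient of v^3 in the expansion is 217/48, so h′′′(0) = 3! * (217/48) = 217/8.

217/8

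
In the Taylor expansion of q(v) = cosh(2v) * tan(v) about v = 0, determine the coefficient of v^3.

Write out both Maclaurin series and multiply, keeping only the needed powers.
q(0) = 0
q′(0) = 1
q′′(0) = 0
q′′′(0) = 14

7/3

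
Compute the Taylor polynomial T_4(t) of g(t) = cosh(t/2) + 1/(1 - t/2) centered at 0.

25*t^4/384 + t^3/8 + 3*t^2/8 + t/2 + 2

Combine the two series term by term.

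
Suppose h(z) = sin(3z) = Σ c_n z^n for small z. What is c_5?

Use the known series and substitute for the argument.
h(0) = 0
h′(0) = 3
h′′(0) = 0
h′′′(0) = -27
h^(4)(0) = 0
h^(5)(0) = 243
Dividing each by k! gives the coefficients c_0, ..., c_5.

81/40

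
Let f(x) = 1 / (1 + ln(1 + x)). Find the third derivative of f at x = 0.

-14

Expand as Σ (-1)^k u^k with u equal to the inner function's series.
From the series, [x^3] f = -7/3; multiply by 3! = 6 to get -14.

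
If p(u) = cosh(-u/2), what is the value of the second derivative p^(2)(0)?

1/4

The coefficient of u^2 in the expansion is 1/8, so p′′(0) = 2! * (1/8) = 1/4.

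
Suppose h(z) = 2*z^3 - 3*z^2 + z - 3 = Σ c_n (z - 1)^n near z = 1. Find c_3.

Differentiate repeatedly and evaluate at the center.
h(1) = -3
h′(1) = 1
h′′(1) = 6
h′′′(1) = 12
The Taylor polynomial is Σ h^(k)(1)/k! · (z - 1)^k.

2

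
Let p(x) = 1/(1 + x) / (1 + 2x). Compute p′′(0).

Write out both Maclaurin series and multiply, keeping only the needed powers.
The coefficient of x^2 in the expansion is 7, so p′′(0) = 2! * (7) = 14.

14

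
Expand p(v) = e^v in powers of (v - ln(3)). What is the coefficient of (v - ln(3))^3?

Differentiate repeatedly and evaluate at the center.
p(ln(3)) = 3
p′(ln(3)) = 3
p′′(ln(3)) = 3
p′′′(ln(3)) = 3

1/2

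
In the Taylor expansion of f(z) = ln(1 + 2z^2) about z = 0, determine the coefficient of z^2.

f(0) = 0
f′(0) = 0
f′′(0) = 4
So c_2 = f′′(0)/2! = 2.

2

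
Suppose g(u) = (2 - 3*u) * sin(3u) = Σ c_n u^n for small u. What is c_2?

Shift and add copies of the series according to the polynomial's terms.
[u^0] = 0;  [u^1] = 6;  [u^2] = -9.

-9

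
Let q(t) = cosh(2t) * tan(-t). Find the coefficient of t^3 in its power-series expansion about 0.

-7/3

Multiply the two series term by term and collect like powers.
So c_3 = q′′′(0)/3! = -7/3.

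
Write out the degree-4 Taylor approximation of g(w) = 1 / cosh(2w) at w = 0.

10*w^4/3 - 2*w^2 + 1

Write the quotient as an unknown series and match coefficients against numerator = denominator · series.
[w^0] = 1;  [w^1] = 0;  [w^2] = -2;  [w^3] = 0;  [w^4] = 10/3.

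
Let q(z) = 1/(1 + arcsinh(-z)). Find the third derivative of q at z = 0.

Compose series: expand the inner function first, then feed it into the outer expansion.
From the series, [z^3] q = 5/6; multiply by 3! = 6 to get 5.

5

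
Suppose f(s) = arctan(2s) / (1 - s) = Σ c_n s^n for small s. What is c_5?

Multiply the numerator's expansion by the denominator's geometric series.

86/15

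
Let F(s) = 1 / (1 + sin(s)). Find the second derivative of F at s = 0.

2

Use the geometric series for the reciprocal, then substitute.
The coefficient of s^2 in the expansion is 1, so F′′(0) = 2! * (1) = 2.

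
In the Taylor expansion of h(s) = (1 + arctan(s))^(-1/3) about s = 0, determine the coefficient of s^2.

2/9

Plug the Maclaurin series of the inner function into that of the outer and collect terms.
h(0) = 1
h′(0) = -1/3
h′′(0) = 4/9
Then c_k = h^(k)(0)/k! gives each Taylor coefficient.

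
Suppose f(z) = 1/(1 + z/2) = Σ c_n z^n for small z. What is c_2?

f(0) = 1
f′(0) = -1/2
f′′(0) = 1/2
So c_2 = f′′(0)/2! = 1/4.

1/4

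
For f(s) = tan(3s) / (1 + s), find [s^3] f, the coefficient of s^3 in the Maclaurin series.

Expand each factor separately, then convolve coefficients.
f(0) = 0
f′(0) = 3
f′′(0) = -6
f′′′(0) = 72
So c_3 = f′′′(0)/3! = 12.

12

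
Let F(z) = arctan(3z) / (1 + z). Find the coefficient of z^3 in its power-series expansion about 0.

Write out both Maclaurin series and multiply, keeping only the needed powers.
F(0) = 0
F′(0) = 3
F′′(0) = -6
F′′′(0) = -36
Then c_k = F^(k)(0)/k! gives each Taylor coefficient.

-6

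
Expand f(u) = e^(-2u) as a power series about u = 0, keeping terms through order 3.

-4*u^3/3 + 2*u^2 - 2*u + 1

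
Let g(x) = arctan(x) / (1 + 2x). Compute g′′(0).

Take the Cauchy product of the two expansions.
From the series, [x^2] g = -2; multiply by 2! = 2 to get -4.

-4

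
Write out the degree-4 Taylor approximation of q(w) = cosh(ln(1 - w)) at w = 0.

w^4/2 + w^3/2 + w^2/2 + 1

Substitute the inner expansion into the outer series and collect powers.
q(0) = 1
q′(0) = 0
q′′(0) = 1
q′′′(0) = 3
q^(4)(0) = 12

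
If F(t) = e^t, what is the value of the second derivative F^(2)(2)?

e^(2)

The coefficient of (t - 2)^2 in the expansion is e^(2)/2, so F′′(2) = 2! * (e^(2)/2) = e^(2).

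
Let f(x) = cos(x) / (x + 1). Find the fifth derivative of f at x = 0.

Use 1/(1 - r) = Σ r^k on the denominator, then take the Cauchy product.
The coefficient of x^5 in the expansion is -13/24, so f^(5)(0) = 5! * (-13/24) = -65.

-65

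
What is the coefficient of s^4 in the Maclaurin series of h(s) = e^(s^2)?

1/2

h(0) = 1
h′(0) = 0
h′′(0) = 2
h′′′(0) = 0
h^(4)(0) = 12
So c_4 = h^(4)(0)/4! = 1/2.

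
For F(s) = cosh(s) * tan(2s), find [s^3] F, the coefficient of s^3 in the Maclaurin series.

11/3

Take the Cauchy product of the two expansions.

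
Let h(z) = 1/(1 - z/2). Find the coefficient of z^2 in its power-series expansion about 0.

1/4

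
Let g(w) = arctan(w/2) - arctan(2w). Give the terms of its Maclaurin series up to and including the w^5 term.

-1023*w^5/160 + 21*w^3/8 - 3*w/2

Expand each term separately and add.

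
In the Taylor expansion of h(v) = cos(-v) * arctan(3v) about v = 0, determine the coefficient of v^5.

2129/40

Take the Cauchy product of the two expansions.
h(0) = 0
h′(0) = 3
h′′(0) = 0
h′′′(0) = -63
h^(4)(0) = 0
h^(5)(0) = 6387
Dividing each by k! gives the coefficients c_0, ..., c_5.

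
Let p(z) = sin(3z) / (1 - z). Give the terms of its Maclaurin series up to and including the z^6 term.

21*z^6/40 + 21*z^5/40 - 3*z^4/2 - 3*z^3/2 + 3*z^2 + 3*z

Expand each factor separately, then convolve coefficients.
p(0) = 0
p′(0) = 3
p′′(0) = 6
p′′′(0) = -9
p^(4)(0) = -36
p^(5)(0) = 63
p^(6)(0) = 378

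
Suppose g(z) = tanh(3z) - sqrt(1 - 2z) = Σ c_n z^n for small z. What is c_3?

-17/2

Combine the two series term by term.
[z^0] = -1;  [z^1] = 4;  [z^2] = 1/2;  [z^3] = -17/2.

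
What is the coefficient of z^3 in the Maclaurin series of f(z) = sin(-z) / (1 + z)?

-5/6

Write out both Maclaurin series and multiply, keeping only the needed powers.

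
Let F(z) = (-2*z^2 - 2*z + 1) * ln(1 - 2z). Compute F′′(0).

Shift and add copies of the series according to the polynomial's terms.
The coefficient of z^2 in the expansion is 2, so F′′(0) = 2! * (2) = 4.

4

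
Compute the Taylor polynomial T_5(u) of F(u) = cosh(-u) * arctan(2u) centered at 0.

103*u^5/20 - 5*u^3/3 + 2*u

Multiply the two series term by term and collect like powers.
[u^0] = 0;  [u^1] = 2;  [u^2] = 0;  [u^3] = -5/3;  [u^4] = 0;  [u^5] = 103/20.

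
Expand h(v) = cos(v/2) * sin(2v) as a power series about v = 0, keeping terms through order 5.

Write out both Maclaurin series and multiply, keeping only the needed powers.
[v^0] = 0;  [v^1] = 2;  [v^2] = 0;  [v^3] = -19/12;  [v^4] = 0;  [v^5] = 421/960.

421*v^5/960 - 19*v^3/12 + 2*v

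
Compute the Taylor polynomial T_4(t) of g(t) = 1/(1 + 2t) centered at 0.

16*t^4 - 8*t^3 + 4*t^2 - 2*t + 1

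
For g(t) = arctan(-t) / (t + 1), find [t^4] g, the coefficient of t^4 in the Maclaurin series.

2/3

Use 1/(1 - r) = Σ r^k on the denominator, then take the Cauchy product.
[t^0] = 0;  [t^1] = -1;  [t^2] = 1;  [t^3] = -2/3;  [t^4] = 2/3.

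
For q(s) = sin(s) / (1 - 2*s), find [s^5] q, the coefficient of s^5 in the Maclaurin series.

1841/120

Expand 1/(denominator) as a geometric series and multiply by the numerator's series.
q(0) = 0
q′(0) = 1
q′′(0) = 4
q′′′(0) = 23
q^(4)(0) = 184
q^(5)(0) = 1841
So c_5 = q^(5)(0)/5! = 1841/120.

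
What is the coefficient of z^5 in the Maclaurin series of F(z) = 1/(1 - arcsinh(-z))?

-23/40

Plug the Maclaurin series of the inner function into that of the outer and collect terms.
[z^0] = 1;  [z^1] = -1;  [z^2] = 1;  [z^3] = -5/6;  [z^4] = 2/3;  [z^5] = -23/40.
So c_5 = F^(5)(0)/5! = -23/40.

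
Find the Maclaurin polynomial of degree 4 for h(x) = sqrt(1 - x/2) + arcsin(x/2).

Expand each term separately and add.

-5*x^4/2048 + 5*x^3/384 - x^2/32 + x/4 + 1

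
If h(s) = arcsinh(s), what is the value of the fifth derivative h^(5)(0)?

From the series, [s^5] h = 3/40; multiply by 5! = 120 to get 9.

9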